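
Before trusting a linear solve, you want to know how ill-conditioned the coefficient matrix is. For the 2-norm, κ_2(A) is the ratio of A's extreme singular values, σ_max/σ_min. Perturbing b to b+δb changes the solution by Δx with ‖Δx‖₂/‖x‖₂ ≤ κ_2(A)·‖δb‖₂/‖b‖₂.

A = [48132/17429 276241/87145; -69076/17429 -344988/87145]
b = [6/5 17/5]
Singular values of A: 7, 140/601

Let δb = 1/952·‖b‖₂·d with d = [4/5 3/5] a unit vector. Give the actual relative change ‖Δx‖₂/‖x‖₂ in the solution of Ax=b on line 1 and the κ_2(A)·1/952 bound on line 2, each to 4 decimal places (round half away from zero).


largest singular value 7, smallest 140/601
condition number: 7 ÷ (140/601) = 30.0500
worst-case relative error ≤ 30.0500 × 1/952 = 0.0316
solve Ax = b  →  x = [-9.5229 8.6749]
‖b‖₂ = 3.6056 and ‖x‖₂ = 12.8817
Δx = A⁻¹·δb where δb = 1/952·3.6056·d; ‖Δx‖ = 0.0163
realised ‖Δx‖/‖x‖ = 0.0013
so the bound overstates the realised error by a factor of ≈ 25.0093 (computed from the unrounded values)

0.0013
0.0316


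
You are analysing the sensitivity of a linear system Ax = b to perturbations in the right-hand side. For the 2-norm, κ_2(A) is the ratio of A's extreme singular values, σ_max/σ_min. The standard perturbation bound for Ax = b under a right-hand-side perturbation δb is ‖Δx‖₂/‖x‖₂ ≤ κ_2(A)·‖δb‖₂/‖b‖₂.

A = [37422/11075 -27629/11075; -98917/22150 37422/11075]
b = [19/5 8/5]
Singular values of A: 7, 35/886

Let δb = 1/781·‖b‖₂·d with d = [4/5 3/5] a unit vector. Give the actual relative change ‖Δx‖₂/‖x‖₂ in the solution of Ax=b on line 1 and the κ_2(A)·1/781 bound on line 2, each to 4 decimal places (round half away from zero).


0.0013
0.2269

largest singular value 7, smallest 35/886
κ_2(A) = 7 / (35/886) = 177.2000
bound on ‖Δx‖/‖x‖: κ·ε = 177.2000·1/781 = 0.2269
solve Ax = b  →  x = [60.8686 80.9200]
2-norm of b is 4.1231; of x, 101.2572
Δx = A⁻¹·δb where δb = 1/781·4.1231·d; ‖Δx‖ = 0.1336
realised ‖Δx‖/‖x‖ = 0.0013
realised/bound (from unrounded values) ≈ 0.0058


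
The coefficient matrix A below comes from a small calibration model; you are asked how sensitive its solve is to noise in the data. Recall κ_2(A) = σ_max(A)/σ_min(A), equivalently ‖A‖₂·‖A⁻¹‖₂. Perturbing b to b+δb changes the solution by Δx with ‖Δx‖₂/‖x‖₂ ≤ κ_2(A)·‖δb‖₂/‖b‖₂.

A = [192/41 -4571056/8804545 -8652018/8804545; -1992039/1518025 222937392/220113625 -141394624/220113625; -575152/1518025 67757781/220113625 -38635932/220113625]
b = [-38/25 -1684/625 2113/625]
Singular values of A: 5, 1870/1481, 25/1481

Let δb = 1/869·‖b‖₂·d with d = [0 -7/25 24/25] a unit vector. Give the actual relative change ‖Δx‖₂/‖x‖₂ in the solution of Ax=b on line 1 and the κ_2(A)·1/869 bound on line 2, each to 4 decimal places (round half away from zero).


0.0013
0.3409

σ_max = 5, σ_min = 25/1481
condition number: 5 ÷ (25/1481) = 296.2000
perturbation bound = 296.2000·1/869 = 0.3409
solve Ax = b  →  x = [51.8205 166.3460 160.6121]
‖b‖₂ = 4.5826 and ‖x‖₂ = 236.9654
re-solving with b+δb shifts x by Δx of norm 0.3124
dividing the unrounded norms, ‖Δx‖/‖x‖ = 0.0013
tightness: 0.0013 against a bound of 0.3409 (unrounded ratio ≈ 0.0039)


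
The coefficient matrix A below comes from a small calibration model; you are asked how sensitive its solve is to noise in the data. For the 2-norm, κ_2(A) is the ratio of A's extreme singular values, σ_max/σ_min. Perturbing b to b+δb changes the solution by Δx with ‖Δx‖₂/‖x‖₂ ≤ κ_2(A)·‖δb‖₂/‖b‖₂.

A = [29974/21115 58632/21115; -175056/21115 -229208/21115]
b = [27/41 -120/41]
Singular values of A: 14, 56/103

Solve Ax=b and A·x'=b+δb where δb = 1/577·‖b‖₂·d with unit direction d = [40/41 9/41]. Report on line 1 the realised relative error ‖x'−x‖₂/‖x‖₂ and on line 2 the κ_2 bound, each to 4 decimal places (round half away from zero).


0.0446
0.0446

from the listed singular values, σ₁ = 14, σ_n = 56/103
condition number: 14 ÷ (56/103) = 25.7500
worst-case relative error ≤ 25.7500 × 1/577 = 0.0446
solve Ax = b  →  x = [0.1286 0.1714]
‖b‖₂ = 3.0000 and ‖x‖₂ = 0.2143
Δx = A⁻¹·δb where δb = 1/577·3.0000·d; ‖Δx‖ = 0.0096
realised ‖Δx‖/‖x‖ = 0.0446
so the bound is sharp here: realised error equals the bound


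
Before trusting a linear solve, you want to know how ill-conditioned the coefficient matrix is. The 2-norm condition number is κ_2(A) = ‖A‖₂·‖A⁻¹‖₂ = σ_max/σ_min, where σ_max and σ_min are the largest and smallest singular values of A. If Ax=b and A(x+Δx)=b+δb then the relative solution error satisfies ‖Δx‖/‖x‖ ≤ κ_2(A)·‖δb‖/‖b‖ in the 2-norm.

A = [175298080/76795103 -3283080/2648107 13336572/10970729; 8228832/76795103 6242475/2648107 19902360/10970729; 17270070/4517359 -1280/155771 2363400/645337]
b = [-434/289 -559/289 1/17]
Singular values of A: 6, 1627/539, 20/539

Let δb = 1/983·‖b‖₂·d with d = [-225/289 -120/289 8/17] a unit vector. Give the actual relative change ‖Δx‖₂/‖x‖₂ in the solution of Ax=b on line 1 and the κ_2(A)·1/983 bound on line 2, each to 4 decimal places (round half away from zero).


0.0012
0.1645

from the listed singular values, σ₁ = 6, σ_n = 20/539
condition number: 6 ÷ (20/539) = 161.7000
bound on ‖Δx‖/‖x‖: κ·ε = 161.7000·1/983 = 0.1645
solve Ax = b  →  x = [-32.8124 -25.6570 34.2113]
‖b‖ = 2.4495, ‖x‖ = 53.9013
re-solving with b+δb shifts x by Δx of norm 0.0672
dividing the unrounded norms, ‖Δx‖/‖x‖ = 0.0012
so the bound overstates the realised error by a factor of ≈ 132.0306 (computed from the unrounded values)


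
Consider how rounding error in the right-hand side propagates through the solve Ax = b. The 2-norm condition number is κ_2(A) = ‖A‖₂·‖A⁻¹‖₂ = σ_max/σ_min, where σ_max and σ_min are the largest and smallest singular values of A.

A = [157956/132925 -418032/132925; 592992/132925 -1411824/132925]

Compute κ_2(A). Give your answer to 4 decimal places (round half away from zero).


AᵀA = [602543376/28270489 -1445169600/28270489; -1445169600/28270489 3468796416/28270489]; tr = 24090768/167281, det = 331776/167281
solving λ² − 24090768/167281·λ + 331776/167281 = 0 gives λ = 144, 2304/167281
so κ_2 = √(144 / (2304/167281)) = 102.2500

102.2500


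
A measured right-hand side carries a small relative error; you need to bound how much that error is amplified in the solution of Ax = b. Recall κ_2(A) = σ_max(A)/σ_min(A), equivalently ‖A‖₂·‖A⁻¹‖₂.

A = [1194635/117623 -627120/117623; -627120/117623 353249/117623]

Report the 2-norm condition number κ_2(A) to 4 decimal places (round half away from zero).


81.4000

AᵀA = [6299073625/47872561 -3358854720/47872561; -3358854720/47872561 1792610209/47872561]; tr = 27998906/165649, det = 714025/165649
char-poly roots: 169 and 4225/165649
κ = σ_max/σ_min = 13/(65/407) = 81.4000


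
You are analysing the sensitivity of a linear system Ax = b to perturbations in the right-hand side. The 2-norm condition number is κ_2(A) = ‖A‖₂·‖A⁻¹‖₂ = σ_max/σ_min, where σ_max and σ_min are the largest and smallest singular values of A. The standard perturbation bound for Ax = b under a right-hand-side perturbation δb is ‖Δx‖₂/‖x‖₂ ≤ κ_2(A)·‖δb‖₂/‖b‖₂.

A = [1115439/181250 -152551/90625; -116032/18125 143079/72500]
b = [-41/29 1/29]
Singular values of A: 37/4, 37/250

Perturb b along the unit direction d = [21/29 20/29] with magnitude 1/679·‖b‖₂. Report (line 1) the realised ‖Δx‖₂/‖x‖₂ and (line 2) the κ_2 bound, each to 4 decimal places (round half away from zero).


largest singular value 37/4, smallest 37/250
κ = σ_max/σ_min = (37/4)/(37/250) = 62.5000
κ_2(A)·‖δb‖/‖b‖ = 0.0920
solve Ax = b  →  x = [-1.9957 -6.4562]
‖b‖ = 1.4142, ‖x‖ = 6.7576
Δx = A⁻¹·δb where δb = 1/679·1.4142·d; ‖Δx‖ = 0.0141
relative error = 0.0021
so the bound overstates the realised error by a factor of ≈ 44.1998 (computed from the unrounded values)

0.0021
0.0920


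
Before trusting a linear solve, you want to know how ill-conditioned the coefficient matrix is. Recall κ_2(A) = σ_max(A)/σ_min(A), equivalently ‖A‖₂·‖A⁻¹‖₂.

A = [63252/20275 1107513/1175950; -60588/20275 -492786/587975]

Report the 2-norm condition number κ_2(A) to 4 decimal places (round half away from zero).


101.3750

M = AᵀA = [7671721248/411075625 2237349114/411075625; 2237349114/411075625 2613480633/1644302500]. tr(M)=53280585/2630884, det(M)=26244/657721
λ_max, λ_min = (53280585/2630884 ± √2837716019227089/6921550621456)/2 = 81/4, 1296/657721
so κ_2 = √((81/4) / (1296/657721)) = 101.3750


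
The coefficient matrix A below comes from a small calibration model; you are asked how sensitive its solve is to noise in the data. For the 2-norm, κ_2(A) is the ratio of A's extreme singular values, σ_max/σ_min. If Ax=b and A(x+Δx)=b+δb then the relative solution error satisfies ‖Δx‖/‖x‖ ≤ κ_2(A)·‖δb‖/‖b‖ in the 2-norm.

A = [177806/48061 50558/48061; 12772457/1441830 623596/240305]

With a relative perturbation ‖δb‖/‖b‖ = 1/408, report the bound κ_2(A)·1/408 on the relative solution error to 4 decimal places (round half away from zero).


0.8699

M = AᵀA = [1133663515321/12301028100 27554084194/1025085675; 27554084194/1025085675 2679140564/341695225]. tr(M)=49204503025/492041124, det(M)=9765625/123010281
eigenvalues of AᵀA: λ = (tr ± √(tr²−4·det))/2 = 100, 390625/492041124
κ = σ_max/σ_min = 10/(625/22182) = 354.9120
κ_2(A)·‖δb‖/‖b‖ = 0.8699


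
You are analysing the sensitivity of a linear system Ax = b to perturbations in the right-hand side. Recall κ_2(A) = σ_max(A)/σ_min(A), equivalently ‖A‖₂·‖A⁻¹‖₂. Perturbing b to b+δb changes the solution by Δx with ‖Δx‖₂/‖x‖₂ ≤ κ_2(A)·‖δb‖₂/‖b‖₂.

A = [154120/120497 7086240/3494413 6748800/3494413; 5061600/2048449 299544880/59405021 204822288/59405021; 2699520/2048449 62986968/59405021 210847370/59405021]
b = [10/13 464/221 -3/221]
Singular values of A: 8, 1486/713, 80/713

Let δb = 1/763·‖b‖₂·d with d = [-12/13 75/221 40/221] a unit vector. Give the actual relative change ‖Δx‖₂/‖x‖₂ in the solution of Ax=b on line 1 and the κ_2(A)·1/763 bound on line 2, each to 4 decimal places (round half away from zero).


from the listed singular values, σ₁ = 8, σ_n = 80/713
condition number: 8 ÷ (80/713) = 71.3000
perturbation bound = 71.3000·1/763 = 0.0934
solve Ax = b  →  x = [0.0962 0.4980 -0.1883]
‖b‖ = 2.2361, ‖x‖ = 0.5410
re-solving with b+δb shifts x by Δx of norm 0.0261
relative error = 0.0483
realised/bound (from unrounded values) ≈ 0.5166

0.0483
0.0934


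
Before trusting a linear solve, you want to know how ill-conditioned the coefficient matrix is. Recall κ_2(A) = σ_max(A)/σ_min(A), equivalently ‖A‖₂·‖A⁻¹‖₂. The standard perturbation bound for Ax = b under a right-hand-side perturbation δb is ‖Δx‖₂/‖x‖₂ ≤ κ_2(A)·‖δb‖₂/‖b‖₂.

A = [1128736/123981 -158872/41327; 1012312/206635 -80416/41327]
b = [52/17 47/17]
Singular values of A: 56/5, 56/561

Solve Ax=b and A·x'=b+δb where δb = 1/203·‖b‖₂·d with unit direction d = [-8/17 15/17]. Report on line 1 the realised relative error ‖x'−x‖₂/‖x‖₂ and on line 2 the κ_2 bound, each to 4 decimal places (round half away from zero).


0.0203
0.5527

σ_max = 56/5, σ_min = 56/561
condition number: (56/5) ÷ (56/561) = 112.2000
κ_2(A)·‖δb‖/‖b‖ = 0.5527
solve Ax = b  →  x = [4.1827 9.1099]
‖b‖₂ = 4.1231 and ‖x‖₂ = 10.0242
Δx = A⁻¹·δb where δb = 1/203·4.1231·d; ‖Δx‖ = 0.2035
realised ‖Δx‖/‖x‖ = 0.0203
realised/bound (from unrounded values) ≈ 0.0367


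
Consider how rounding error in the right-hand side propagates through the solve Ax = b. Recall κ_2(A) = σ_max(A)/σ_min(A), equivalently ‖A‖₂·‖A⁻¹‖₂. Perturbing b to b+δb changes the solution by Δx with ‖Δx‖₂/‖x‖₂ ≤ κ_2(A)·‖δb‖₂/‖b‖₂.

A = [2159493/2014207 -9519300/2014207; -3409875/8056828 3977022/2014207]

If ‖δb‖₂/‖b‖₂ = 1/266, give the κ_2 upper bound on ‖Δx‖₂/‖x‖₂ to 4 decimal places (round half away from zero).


form AᵀA = [510306554961/384097499536 -283398209325/48012187442; -283398209325/48012187442 629785659636/24006093721] with trace 6297963777/228493456 and determinant 194481/14280841
eigenvalues of AᵀA: λ = (tr ± √(tr²−4·det))/2 = 441/16, 7056/14280841
σ_max=√(441/16)=(21/4), σ_min=√(7056/14280841)=(84/3779) → κ = 236.1875
perturbation bound = 236.1875·1/266 = 0.8879

0.8879


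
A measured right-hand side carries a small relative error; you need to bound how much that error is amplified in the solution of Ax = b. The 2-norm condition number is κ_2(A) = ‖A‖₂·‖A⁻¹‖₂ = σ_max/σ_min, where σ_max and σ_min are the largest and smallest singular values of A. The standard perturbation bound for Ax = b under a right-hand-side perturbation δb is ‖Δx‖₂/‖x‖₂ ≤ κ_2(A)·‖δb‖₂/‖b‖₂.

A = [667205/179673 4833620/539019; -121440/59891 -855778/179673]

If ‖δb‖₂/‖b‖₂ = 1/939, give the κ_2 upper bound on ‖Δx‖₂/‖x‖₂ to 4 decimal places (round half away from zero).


AᵀA = [1999624825/111703761 14395662820/335111283; 14395662820/335111283 103650817204/1005333849]; tr = 719807341/5948721, det = 1464100/5948721
char-poly roots: 121 and 12100/5948721
σ_max=√121=11, σ_min=√(12100/5948721)=(110/2439) → κ = 243.9000
worst-case relative error ≤ 243.9000 × 1/939 = 0.2597

0.2597


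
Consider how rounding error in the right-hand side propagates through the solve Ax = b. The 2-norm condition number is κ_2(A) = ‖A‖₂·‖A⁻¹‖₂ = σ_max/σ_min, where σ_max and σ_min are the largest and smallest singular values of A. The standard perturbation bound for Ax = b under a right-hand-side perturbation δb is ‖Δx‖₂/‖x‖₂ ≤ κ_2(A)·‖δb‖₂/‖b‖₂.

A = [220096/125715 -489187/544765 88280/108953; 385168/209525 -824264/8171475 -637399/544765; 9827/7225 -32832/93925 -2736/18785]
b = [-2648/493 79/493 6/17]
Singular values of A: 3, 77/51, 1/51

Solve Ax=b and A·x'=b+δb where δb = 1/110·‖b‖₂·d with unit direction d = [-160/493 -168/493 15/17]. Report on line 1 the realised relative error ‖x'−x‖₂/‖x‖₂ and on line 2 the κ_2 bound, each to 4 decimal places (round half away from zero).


0.0245
1.3909

σ_max = 3, σ_min = 1/51
κ_2(A) = 3 / (1/51) = 153.0000
perturbation bound = 153.0000·1/110 = 1.3909
solve Ax = b  →  x = [27.6000 91.6651 35.3237]
‖b‖₂ = 5.3852 and ‖x‖₂ = 102.0393
Δx = A⁻¹·δb where δb = 1/110·5.3852·d; ‖Δx‖ = 2.4968
relative error = 0.0245
realised/bound (from unrounded values) ≈ 0.0176


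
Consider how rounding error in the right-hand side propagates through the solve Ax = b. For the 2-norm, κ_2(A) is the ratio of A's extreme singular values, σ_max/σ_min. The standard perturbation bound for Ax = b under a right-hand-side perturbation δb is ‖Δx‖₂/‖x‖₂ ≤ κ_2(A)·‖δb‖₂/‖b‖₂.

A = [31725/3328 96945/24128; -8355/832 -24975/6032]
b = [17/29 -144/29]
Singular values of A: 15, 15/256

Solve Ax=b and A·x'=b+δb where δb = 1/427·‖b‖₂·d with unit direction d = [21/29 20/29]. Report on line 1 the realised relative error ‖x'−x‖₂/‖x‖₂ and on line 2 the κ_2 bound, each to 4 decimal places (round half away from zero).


0.0039
0.5995

largest singular value 15, smallest 15/256
κ = σ_max/σ_min = 15/(15/256) = 256.0000
perturbation bound = 256.0000·1/427 = 0.5995
solve Ax = b  →  x = [19.9385 -47.1590]
‖b‖ = 5.0000, ‖x‖ = 51.2007
Δx = A⁻¹·δb where δb = 1/427·5.0000·d; ‖Δx‖ = 0.1998
relative error = 0.0039
realised/bound (from unrounded values) ≈ 0.0065


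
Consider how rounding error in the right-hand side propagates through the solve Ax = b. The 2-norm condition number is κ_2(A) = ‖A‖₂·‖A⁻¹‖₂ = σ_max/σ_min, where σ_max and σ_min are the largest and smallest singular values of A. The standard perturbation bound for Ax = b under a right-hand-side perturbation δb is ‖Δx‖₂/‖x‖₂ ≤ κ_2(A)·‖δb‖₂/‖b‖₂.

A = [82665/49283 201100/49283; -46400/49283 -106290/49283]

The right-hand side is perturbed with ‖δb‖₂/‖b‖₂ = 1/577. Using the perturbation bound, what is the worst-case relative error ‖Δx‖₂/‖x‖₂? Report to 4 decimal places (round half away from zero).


0.1932

AᵀA = [2391925/646477 5737500/646477; 5737500/646477 13771300/646477]; tr = 1243325/49729, det = 2500/49729
char-poly roots: 25 and 100/49729
so κ_2 = √(25 / (100/49729)) = 111.5000
κ_2(A)·‖δb‖/‖b‖ = 0.1932


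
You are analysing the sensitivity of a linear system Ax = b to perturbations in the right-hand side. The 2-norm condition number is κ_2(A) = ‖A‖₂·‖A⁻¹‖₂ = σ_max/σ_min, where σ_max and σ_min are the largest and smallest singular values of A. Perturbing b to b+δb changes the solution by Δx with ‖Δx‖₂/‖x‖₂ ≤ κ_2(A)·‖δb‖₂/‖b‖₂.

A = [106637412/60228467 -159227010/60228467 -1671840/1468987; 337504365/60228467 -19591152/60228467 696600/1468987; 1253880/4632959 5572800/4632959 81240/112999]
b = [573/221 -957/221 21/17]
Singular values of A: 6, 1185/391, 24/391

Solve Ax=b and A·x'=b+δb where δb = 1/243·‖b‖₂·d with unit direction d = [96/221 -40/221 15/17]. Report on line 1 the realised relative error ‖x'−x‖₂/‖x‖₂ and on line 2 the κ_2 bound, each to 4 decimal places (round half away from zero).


0.0071
0.4023

σ_max = 6, σ_min = 24/391
condition number: 6 ÷ (24/391) = 97.7500
worst-case relative error ≤ 97.7500 × 1/243 = 0.4023
solve Ax = b  →  x = [-5.7283 -23.1814 42.6592]
‖b‖ = 5.1962, ‖x‖ = 48.8876
with δb = [0.0093 -0.0039 0.0189], A·Δx = δb → ‖Δx‖ = 0.3484
dividing the unrounded norms, ‖Δx‖/‖x‖ = 0.0071
tightness: 0.0071 against a bound of 0.4023 (unrounded ratio ≈ 0.0177)


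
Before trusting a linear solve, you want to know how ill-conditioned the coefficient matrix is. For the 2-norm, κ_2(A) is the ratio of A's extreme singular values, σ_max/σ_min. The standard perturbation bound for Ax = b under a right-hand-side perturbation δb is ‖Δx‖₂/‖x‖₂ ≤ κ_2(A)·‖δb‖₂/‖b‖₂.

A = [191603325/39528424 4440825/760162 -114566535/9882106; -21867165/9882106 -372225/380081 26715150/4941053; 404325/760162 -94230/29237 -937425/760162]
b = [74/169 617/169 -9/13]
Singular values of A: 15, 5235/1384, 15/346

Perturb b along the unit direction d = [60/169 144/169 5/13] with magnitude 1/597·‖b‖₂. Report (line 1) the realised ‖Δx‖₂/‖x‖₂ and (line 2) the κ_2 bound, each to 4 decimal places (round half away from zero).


0.0021
0.5796

largest singular value 15, smallest 15/346
κ = σ_max/σ_min = 15/(15/346) = 346.0000
κ_2(A)·‖δb‖/‖b‖ = 0.5796
solve Ax = b  →  x = [63.7750 0.4624 26.8599]
‖b‖ = 3.7417, ‖x‖ = 69.2021
re-solving with b+δb shifts x by Δx of norm 0.1446
relative error = 0.0021
realised/bound (from unrounded values) ≈ 0.0036


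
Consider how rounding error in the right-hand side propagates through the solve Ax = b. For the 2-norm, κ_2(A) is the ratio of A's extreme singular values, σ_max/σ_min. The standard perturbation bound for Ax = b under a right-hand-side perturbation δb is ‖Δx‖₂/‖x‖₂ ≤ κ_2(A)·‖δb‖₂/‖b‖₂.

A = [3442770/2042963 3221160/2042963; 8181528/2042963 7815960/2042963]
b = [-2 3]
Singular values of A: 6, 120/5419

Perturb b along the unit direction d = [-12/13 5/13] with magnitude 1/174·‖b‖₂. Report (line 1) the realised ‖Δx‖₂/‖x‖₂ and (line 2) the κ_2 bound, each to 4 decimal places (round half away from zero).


from the listed singular values, σ₁ = 6, σ_n = 120/5419
κ = σ_max/σ_min = 6/(120/5419) = 270.9500
perturbation bound = 270.9500·1/174 = 1.5572
solve Ax = b  →  x = [-93.1897 98.3325]
‖b‖₂ = 3.6056 and ‖x‖₂ = 135.4754
re-solving with b+δb shifts x by Δx of norm 0.9358
dividing the unrounded norms, ‖Δx‖/‖x‖ = 0.0069
realised/bound (from unrounded values) ≈ 0.0044

0.0069
1.5572


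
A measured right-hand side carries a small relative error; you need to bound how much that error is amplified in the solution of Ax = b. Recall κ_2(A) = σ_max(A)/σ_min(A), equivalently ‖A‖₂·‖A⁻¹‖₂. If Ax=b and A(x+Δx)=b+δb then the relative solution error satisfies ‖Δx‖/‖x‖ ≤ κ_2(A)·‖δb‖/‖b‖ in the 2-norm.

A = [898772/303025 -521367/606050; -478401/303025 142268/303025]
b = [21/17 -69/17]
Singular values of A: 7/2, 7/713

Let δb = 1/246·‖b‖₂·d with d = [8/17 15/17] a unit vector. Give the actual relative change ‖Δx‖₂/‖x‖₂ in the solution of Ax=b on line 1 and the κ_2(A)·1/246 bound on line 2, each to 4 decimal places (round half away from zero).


largest singular value 7/2, smallest 7/713
condition number: (7/2) ÷ (7/713) = 356.5000
κ_2(A)·‖δb‖/‖b‖ = 1.4492
solve Ax = b  →  x = [-84.7371 -293.5886]
2-norm of b is 4.2426; of x, 305.5726
δb = ε·‖b‖·d = [0.0081 0.0152]; solving A·Δx = δb gives ‖Δx‖ = 1.7567
dividing the unrounded norms, ‖Δx‖/‖x‖ = 0.0057
so the bound overstates the realised error by a factor of ≈ 252.0846 (computed from the unrounded values)

0.0057
1.4492


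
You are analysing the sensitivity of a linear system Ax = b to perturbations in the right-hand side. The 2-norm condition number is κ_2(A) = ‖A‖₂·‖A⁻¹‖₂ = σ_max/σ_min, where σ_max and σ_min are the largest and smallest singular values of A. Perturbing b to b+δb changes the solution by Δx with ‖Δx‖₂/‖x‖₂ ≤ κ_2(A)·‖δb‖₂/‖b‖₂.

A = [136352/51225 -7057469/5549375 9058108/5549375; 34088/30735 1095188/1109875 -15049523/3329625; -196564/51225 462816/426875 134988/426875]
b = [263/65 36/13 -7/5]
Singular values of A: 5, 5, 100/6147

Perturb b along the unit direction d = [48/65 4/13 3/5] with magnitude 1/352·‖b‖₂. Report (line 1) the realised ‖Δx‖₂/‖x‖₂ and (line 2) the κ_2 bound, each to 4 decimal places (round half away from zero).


0.0048
0.8732

σ_max = 5, σ_min = 100/6147
κ_2(A) = 5 / (100/6147) = 307.3500
perturbation bound = 307.3500·1/352 = 0.8732
solve Ax = b  →  x = [52.4028 169.7932 49.3147]
‖b‖ = 5.0990, ‖x‖ = 184.4118
δb = ε·‖b‖·d = [0.0107 0.0045 0.0087]; solving A·Δx = δb gives ‖Δx‖ = 0.8904
realised ‖Δx‖/‖x‖ = 0.0048
realised/bound (from unrounded values) ≈ 0.0055


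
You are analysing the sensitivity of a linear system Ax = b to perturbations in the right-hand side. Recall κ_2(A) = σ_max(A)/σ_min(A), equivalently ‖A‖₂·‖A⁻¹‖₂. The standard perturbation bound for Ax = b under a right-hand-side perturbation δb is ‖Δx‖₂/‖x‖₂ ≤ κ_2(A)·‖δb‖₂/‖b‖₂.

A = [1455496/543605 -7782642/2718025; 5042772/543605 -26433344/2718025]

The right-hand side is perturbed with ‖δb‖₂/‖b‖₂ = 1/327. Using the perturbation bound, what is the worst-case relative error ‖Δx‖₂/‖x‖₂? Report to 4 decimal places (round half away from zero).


1.1465

AᵀA = [1101920722000/11820255841 -1156999450320/11820255841; -1156999450320/11820255841 1214865906436/11820255841]; tr = 2754799796/14055001, det = 3841600/14055001
char-poly roots: 196 and 19600/14055001
σ_max=√196=14, σ_min=√(19600/14055001)=(140/3749) → κ = 374.9000
perturbation bound = 374.9000·1/327 = 1.1465


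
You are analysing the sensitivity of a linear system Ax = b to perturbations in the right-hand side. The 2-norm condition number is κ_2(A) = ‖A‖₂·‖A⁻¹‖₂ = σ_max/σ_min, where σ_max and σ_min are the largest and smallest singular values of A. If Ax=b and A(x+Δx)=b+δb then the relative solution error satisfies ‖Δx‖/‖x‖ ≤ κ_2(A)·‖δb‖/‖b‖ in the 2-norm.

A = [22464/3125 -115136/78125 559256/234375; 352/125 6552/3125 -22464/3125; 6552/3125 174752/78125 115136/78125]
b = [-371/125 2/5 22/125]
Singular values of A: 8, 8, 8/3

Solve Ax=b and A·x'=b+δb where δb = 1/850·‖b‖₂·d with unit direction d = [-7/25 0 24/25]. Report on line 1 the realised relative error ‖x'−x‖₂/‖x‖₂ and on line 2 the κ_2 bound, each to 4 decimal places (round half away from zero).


from the listed singular values, σ₁ = 8, σ_n = 8/3
κ = σ_max/σ_min = 8/(8/3) = 3.0000
perturbation bound = 3.0000·1/850 = 0.0035
solve Ax = b  →  x = [-0.3100 0.4076 -0.0582]
‖b‖₂ = 3.0000 and ‖x‖₂ = 0.5154
with δb = [-0.0010 0.0000 0.0034], A·Δx = δb → ‖Δx‖ = 0.0013
relative error = 0.0026
so the bound overstates the realised error by a factor of ≈ 1.3744 (computed from the unrounded values)

0.0026
0.0035


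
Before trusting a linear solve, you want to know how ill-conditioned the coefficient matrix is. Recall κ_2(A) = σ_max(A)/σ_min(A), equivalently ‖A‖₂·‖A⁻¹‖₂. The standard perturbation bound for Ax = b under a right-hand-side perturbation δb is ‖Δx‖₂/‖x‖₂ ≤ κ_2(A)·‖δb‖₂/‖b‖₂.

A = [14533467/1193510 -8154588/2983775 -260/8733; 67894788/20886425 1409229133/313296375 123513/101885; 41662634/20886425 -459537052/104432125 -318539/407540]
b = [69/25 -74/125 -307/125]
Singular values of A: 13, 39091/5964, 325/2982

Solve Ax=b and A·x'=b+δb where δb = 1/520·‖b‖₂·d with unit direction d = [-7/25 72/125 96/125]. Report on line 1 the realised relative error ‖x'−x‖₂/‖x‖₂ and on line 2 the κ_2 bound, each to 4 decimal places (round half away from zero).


largest singular value 13, smallest 325/2982
condition number: 13 ÷ (325/2982) = 119.2800
κ_2(A)·‖δb‖/‖b‖ = 0.2294
solve Ax = b  →  x = [1.5091 6.0064 -26.8213]
‖b‖ = 3.7417, ‖x‖ = 27.5270
δb = ε·‖b‖·d = [-0.0020 0.0041 0.0055]; solving A·Δx = δb gives ‖Δx‖ = 0.0660
dividing the unrounded norms, ‖Δx‖/‖x‖ = 0.0024
so the bound overstates the realised error by a factor of ≈ 95.6397 (computed from the unrounded values)

0.0024
0.2294


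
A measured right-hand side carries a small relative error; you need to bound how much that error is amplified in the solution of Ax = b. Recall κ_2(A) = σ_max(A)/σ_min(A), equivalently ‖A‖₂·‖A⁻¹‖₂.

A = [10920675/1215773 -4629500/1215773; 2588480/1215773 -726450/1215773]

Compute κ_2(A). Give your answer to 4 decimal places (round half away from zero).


36.4960

AᵀA = [74932404025/879300409 -31194328500/879300409; -31194328500/879300409 13063652500/879300409]; tr = 520686725/5202961, det = 39062500/5202961
char-poly roots: 100 and 390625/5202961
κ_2(A) = √(λ_max/λ_min) = √(100 / (390625/5202961)) = 36.4960


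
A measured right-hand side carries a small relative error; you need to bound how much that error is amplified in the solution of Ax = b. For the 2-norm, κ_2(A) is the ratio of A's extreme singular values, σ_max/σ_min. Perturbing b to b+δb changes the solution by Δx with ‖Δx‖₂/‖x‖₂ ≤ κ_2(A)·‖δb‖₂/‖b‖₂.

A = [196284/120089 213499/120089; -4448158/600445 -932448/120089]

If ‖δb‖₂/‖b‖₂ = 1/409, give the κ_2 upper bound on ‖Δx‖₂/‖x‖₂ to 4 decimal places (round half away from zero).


0.6174

M = AᵀA = [12343423444/214476025 2592033444/42895205; 2592033444/42895205 544343305/8579041]. tr(M)=30858509/255025, det(M)=58564/255025
eigenvalues of AᵀA: λ = (tr ± √(tr²−4·det))/2 = 121, 484/255025
so κ_2 = √(121 / (484/255025)) = 252.5000
κ_2(A)·‖δb‖/‖b‖ = 0.6174


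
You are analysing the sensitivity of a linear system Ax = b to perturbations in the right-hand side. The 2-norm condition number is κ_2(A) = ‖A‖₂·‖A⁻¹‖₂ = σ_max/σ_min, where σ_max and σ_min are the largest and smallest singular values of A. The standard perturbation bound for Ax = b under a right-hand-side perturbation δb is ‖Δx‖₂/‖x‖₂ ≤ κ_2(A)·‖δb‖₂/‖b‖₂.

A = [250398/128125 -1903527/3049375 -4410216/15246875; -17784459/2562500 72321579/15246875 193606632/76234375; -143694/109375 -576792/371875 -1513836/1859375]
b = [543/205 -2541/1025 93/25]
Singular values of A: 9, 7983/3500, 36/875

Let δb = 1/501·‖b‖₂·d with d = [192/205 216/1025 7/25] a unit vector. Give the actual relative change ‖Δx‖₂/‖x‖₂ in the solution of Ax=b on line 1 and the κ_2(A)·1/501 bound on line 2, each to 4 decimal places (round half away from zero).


largest singular value 9, smallest 36/875
κ_2(A) = 9 / (36/875) = 218.7500
worst-case relative error ≤ 218.7500 × 1/501 = 0.4366
solve Ax = b  →  x = [-0.5225 -35.4186 63.7489]
‖b‖ = 5.1962, ‖x‖ = 72.9293
Δx = A⁻¹·δb where δb = 1/501·5.1962·d; ‖Δx‖ = 0.2521
relative error = 0.0035
realised/bound (from unrounded values) ≈ 0.0079

0.0035
0.4366


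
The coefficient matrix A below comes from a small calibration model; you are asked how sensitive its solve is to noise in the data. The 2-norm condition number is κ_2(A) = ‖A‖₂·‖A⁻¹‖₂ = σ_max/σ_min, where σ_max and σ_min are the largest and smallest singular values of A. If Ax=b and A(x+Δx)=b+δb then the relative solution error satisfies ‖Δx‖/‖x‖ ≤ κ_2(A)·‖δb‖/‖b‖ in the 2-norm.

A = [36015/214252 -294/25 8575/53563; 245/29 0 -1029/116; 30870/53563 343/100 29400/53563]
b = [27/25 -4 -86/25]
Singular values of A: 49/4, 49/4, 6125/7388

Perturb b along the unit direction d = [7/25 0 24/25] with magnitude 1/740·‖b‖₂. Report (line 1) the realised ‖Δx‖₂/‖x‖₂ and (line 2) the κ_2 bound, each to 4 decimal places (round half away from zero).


0.0024
0.0200

σ_max = 49/4, σ_min = 6125/7388
κ = σ_max/σ_min = (49/4)/(6125/7388) = 14.7760
bound on ‖Δx‖/‖x‖: κ·ε = 14.7760·1/740 = 0.0200
solve Ax = b  →  x = [-2.8456 -0.1633 -2.2591]
‖b‖ = 5.3852, ‖x‖ = 3.6370
δb = ε·‖b‖·d = [0.0020 0.0000 0.0070]; solving A·Δx = δb gives ‖Δx‖ = 0.0088
dividing the unrounded norms, ‖Δx‖/‖x‖ = 0.0024
realised/bound (from unrounded values) ≈ 0.1209


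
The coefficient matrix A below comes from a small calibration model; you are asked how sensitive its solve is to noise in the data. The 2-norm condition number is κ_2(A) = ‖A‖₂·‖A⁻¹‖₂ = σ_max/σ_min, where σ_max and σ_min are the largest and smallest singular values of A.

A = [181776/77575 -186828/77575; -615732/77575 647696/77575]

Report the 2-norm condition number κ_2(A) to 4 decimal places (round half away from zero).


form AᵀA = [659469456/9628609 -692428800/9628609; -692428800/9628609 727063696/9628609] with trace 1648672/11449 and determinant 2304/11449
λ_max, λ_min = (1648672/11449 ± √2718013849600/131079601)/2 = 144, 16/11449
κ_2(A) = √(λ_max/λ_min) = √(144 / (16/11449)) = 321.0000

321.0000


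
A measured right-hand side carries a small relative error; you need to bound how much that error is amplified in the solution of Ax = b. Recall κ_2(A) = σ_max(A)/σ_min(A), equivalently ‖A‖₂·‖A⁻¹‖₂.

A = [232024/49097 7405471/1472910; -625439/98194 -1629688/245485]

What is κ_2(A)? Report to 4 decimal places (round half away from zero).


form AᵀA = [20914292725/332484884 16469166560/249363663; 16469166560/249363663 207521086781/2992363956] with trace 6823271057/51592482 and determinant 174900625/412739856
λ_max, λ_min = (6823271057/51592482 ± √11638129034655086656/665446049730081)/2 = 529/4, 330625/103184964
κ = σ_max/σ_min = (23/2)/(575/10158) = 203.1600

203.1600


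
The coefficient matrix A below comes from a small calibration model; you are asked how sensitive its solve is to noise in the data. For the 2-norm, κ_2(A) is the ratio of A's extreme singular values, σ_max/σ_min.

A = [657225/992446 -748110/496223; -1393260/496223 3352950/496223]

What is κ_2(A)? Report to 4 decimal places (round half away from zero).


form AᵀA = [4876049025/585930436 -2925264375/146482609; -2925264375/146482609 7020786600/146482609] with trace 195024825/3467044 and determinant 50625/866761
solving λ² − 195024825/3467044·λ + 50625/866761 = 0 gives λ = 225/4, 900/866761
so κ_2 = √((225/4) / (900/866761)) = 232.7500

232.7500


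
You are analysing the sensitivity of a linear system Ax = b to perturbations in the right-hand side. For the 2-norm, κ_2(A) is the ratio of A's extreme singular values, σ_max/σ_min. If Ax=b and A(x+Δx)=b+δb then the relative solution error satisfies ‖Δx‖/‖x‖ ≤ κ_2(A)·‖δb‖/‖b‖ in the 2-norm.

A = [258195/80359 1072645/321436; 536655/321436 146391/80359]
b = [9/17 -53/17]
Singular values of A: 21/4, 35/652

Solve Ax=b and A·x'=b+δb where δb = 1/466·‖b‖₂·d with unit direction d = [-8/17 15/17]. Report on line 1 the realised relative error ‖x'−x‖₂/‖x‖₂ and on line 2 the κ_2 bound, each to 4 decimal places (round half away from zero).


0.0023
0.2099

from the listed singular values, σ₁ = 21/4, σ_n = 35/652
κ_2(A) = (21/4) / (35/652) = 97.8000
perturbation bound = 97.8000·1/466 = 0.2099
solve Ax = b  →  x = [40.3376 -38.6798]
‖b‖ = 3.1623, ‖x‖ = 55.8860
Δx = A⁻¹·δb where δb = 1/466·3.1623·d; ‖Δx‖ = 0.1264
relative error = 0.0023
tightness: 0.0023 against a bound of 0.2099 (unrounded ratio ≈ 0.0108)


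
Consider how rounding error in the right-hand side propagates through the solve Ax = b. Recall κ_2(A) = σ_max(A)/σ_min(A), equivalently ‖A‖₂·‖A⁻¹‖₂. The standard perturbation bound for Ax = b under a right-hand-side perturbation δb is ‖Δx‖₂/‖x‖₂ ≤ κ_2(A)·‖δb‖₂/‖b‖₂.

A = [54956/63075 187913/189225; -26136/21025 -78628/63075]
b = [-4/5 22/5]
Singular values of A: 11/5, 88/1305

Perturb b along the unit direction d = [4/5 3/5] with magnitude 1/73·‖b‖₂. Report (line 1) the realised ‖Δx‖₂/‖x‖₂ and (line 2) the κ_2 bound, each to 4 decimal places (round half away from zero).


largest singular value 11/5, smallest 88/1305
κ = σ_max/σ_min = (11/5)/(88/1305) = 32.6250
worst-case relative error ≤ 32.6250 × 1/73 = 0.4469
solve Ax = b  →  x = [-22.7312 19.1379]
‖b‖₂ = 4.4721 and ‖x‖₂ = 29.7148
δb = ε·‖b‖·d = [0.0490 0.0368]; solving A·Δx = δb gives ‖Δx‖ = 0.9085
relative error = 0.0306
tightness: 0.0306 against a bound of 0.4469 (unrounded ratio ≈ 0.0684)

0.0306
0.4469


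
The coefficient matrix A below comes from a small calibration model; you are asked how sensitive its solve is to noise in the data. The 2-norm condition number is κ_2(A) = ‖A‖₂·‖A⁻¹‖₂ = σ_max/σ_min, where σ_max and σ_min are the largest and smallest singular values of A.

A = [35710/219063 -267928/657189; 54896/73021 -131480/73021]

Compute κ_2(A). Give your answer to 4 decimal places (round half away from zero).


308.2500

form AᵀA = [16893124/28547649 -121621840/85642947; -121621840/85642947 875688064/256928841] with trace 6081220/1520289 and determinant 256/1520289
solving λ² − 6081220/1520289·λ + 256/1520289 = 0 gives λ = 4, 64/1520289
σ_max=√4=2, σ_min=√(64/1520289)=(8/1233) → κ = 308.2500


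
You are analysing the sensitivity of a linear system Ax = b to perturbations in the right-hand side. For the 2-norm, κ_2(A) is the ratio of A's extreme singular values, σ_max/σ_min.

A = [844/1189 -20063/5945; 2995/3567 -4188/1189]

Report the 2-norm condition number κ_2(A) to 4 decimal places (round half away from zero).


75.0000

AᵀA = [18289/15129 -44992/8405; -44992/8405 1000009/42025]; tr = 5626/225, det = 1/9
solving λ² − 5626/225·λ + 1/9 = 0 gives λ = 25, 1/225
κ_2(A) = √(λ_max/λ_min) = √(25 / (1/225)) = 75.0000


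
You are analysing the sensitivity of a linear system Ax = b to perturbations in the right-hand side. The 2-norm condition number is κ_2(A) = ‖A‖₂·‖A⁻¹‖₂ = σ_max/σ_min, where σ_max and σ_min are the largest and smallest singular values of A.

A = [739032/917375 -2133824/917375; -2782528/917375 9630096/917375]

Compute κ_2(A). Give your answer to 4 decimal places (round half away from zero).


89.5000

AᵀA = [4930773568/500640625 -16878629376/500640625; -16878629376/500640625 57877426432/500640625]; tr = 20098624/160205, det = 39337984/20025625
eigenvalues of AᵀA: λ = (tr ± √(tr²−4·det))/2 = 3136/25, 12544/801025
σ_max=√(3136/25)=(56/5), σ_min=√(12544/801025)=(112/895) → κ = 89.5000


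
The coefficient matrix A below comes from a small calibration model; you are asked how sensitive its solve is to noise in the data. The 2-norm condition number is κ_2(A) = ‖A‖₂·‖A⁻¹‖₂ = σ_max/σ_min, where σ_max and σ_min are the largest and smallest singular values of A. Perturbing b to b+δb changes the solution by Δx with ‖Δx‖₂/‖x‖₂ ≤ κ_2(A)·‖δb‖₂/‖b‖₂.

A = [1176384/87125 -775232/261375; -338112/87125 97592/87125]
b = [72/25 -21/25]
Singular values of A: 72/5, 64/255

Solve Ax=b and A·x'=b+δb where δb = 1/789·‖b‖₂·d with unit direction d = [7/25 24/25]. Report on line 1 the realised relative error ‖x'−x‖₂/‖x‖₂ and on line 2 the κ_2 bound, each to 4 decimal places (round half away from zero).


σ_max = 72/5, σ_min = 64/255
κ = σ_max/σ_min = (72/5)/(64/255) = 57.3750
perturbation bound = 57.3750·1/789 = 0.0727
solve Ax = b  →  x = [0.2033 -0.0457]
2-norm of b is 3.0000; of x, 0.2083
with δb = [0.0011 0.0037], A·Δx = δb → ‖Δx‖ = 0.0151
dividing the unrounded norms, ‖Δx‖/‖x‖ = 0.0727
so the bound is sharp here: realised error equals the bound

0.0727
0.0727


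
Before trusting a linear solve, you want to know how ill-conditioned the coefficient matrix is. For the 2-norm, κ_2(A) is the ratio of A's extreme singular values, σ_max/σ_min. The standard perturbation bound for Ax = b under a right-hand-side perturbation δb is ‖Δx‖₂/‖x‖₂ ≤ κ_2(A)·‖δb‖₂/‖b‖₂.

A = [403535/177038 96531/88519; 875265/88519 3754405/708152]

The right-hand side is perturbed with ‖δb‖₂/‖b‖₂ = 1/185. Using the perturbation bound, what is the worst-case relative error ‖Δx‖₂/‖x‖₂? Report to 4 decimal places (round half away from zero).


form AᵀA = [1919807125/18645124 2047539465/37290248; 2047539465/37290248 8739990409/298321984] with trace 136529081/1032256 and determinant 6996025/4129024
solving λ² − 136529081/1032256·λ + 6996025/4129024 = 0 gives λ = 529/4, 13225/1032256
σ_max=√(529/4)=(23/2), σ_min=√(13225/1032256)=(115/1016) → κ = 101.6000
bound on ‖Δx‖/‖x‖: κ·ε = 101.6000·1/185 = 0.5492

0.5492


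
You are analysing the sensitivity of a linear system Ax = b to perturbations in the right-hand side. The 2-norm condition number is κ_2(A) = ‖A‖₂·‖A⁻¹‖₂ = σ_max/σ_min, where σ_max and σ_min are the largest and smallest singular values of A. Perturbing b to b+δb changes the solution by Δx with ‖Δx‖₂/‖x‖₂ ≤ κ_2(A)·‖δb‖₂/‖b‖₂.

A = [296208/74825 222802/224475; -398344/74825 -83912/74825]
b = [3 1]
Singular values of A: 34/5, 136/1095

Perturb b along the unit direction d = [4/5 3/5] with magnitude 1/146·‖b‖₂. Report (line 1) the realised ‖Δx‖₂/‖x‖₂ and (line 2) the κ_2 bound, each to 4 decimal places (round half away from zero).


0.0072
0.3750

from the listed singular values, σ₁ = 34/5, σ_n = 136/1095
κ_2(A) = (34/5) / (136/1095) = 54.7500
bound on ‖Δx‖/‖x‖: κ·ε = 54.7500·1/146 = 0.3750
solve Ax = b  →  x = [-5.1587 23.5976]
‖b‖₂ = 3.1623 and ‖x‖₂ = 24.1549
re-solving with b+δb shifts x by Δx of norm 0.1744
relative error = 0.0072
tightness: 0.0072 against a bound of 0.3750 (unrounded ratio ≈ 0.0193)
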